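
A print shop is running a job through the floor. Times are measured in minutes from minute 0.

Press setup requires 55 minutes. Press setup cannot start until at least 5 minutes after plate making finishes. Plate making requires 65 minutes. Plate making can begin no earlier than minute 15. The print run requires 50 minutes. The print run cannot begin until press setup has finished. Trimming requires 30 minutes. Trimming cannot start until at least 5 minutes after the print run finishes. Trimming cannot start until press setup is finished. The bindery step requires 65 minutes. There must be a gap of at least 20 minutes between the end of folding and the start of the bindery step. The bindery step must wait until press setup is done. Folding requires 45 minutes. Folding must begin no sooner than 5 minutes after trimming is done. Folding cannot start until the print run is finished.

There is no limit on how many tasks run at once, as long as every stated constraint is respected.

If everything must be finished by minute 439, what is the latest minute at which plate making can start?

To finish by minute 439, the bindery step (duration 65) must start no later than minute 374.
Folding feeds into the bindery step (must start by minute 374, minus 20-minute gap → minute 354); so folding must finish by minute 354 and therefore start by minute 309.
Trimming has to be done before folding (must start by minute 309, minus 5-minute gap → minute 304). That means finishing by minute 304, i.e. starting by 304 − 30 = minute 274.
The print run has several dependents: trimming (must start by minute 274, minus 5-minute gap → minute 269); folding (must start by minute 309). The earliest of those limits is minute 269, so the print run must start by 269 − 50 = minute 219.
For press setup: the print run (must start by minute 219); trimming (must start by minute 274); the bindery step (must start by minute 374). The most restrictive is minute 219; with a 55-minute duration, press setup must start by minute 164.
Plate making must finish before press setup (must start by minute 164, minus 5-minute gap → minute 159). With a 65-minute duration, plate making must start by 159 − 65 = minute 94.

94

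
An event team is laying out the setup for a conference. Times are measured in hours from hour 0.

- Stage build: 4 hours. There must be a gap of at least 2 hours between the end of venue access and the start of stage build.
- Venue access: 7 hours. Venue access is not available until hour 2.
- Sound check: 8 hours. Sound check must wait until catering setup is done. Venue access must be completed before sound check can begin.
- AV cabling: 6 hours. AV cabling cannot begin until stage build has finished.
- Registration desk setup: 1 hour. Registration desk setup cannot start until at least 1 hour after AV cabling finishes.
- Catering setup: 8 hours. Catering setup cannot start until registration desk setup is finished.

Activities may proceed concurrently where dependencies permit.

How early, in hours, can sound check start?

31

Venue access waits on its own release at hour 2, so it starts at hour 2 and finishes at 2 + 7 = hour 9.
Stage build cannot begin until venue access (finishes hour 9, plus 2-hour gap → hour 11). It runs from hour 11 to 11 + 4 = hour 15.
After stage build (finishes hour 15), AV cabling can start at hour 15 and finishes at hour 21.
Registration desk setup cannot begin until AV cabling (finishes hour 21, plus 1-hour gap → hour 22). It runs from hour 22 to 22 + 1 = hour 23.
Catering setup cannot begin until registration desk setup (finishes hour 23). It runs from hour 23 to 23 + 8 = hour 31.
Sound check waits on catering setup (finishes hour 31); venue access (finishes hour 9). The latest of these is hour 31, which is the earliest sound check can start.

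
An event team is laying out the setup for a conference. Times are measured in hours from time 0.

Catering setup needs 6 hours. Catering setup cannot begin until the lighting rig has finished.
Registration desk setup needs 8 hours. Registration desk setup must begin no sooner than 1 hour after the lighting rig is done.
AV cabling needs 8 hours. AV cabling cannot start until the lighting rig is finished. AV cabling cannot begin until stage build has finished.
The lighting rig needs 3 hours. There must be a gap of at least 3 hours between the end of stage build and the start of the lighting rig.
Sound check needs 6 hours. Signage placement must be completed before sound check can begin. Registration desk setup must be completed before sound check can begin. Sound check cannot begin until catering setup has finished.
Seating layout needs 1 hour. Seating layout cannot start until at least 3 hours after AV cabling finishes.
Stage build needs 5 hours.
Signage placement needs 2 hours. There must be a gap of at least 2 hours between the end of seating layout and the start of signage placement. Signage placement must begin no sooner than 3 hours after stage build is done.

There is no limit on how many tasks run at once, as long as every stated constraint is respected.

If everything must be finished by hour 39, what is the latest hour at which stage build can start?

6

To finish by hour 39, sound check (duration 6) must start no later than hour 33.
Signage placement must finish before sound check (must start by hour 33). With a 2-hour duration, signage placement must start by 33 − 2 = hour 31.
Seating layout feeds into signage placement (must start by hour 31, minus 2-hour gap → hour 29); so seating layout must finish by hour 29 and therefore start by hour 28.
AV cabling feeds into seating layout (must start by hour 28, minus 3-hour gap → hour 25); so AV cabling must finish by hour 25 and therefore start by hour 17.
Registration desk setup must finish before sound check (must start by hour 33). With an 8-hour duration, registration desk setup must start by 33 − 8 = hour 25.
Catering setup feeds into sound check (must start by hour 33); so catering setup must finish by hour 33 and therefore start by hour 27.
The lighting rig must finish in time for AV cabling (must start by hour 17); registration desk setup (must start by hour 25, minus 1-hour gap → hour 24); catering setup (must start by hour 27). The tightest is hour 17, so the lighting rig must start by 17 − 3 = hour 14.
Stage build must finish in time for the lighting rig (must start by hour 14, minus 3-hour gap → hour 11); AV cabling (must start by hour 17); signage placement (must start by hour 31, minus 3-hour gap → hour 28). The tightest is hour 11, so stage build must start by 11 − 5 = hour 6.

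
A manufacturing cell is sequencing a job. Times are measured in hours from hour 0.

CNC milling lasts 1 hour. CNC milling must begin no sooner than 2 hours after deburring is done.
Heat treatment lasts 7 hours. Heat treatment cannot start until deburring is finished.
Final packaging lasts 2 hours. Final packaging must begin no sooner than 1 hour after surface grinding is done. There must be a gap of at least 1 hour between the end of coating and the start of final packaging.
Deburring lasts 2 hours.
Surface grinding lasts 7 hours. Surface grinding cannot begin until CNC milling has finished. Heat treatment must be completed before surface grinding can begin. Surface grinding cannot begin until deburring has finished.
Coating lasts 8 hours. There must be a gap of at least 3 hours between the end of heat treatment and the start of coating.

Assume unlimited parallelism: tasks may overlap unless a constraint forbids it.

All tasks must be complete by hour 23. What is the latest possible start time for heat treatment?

To finish by hour 23, final packaging (duration 2) must start no later than hour 21.
Surface grinding feeds into final packaging (must start by hour 21, minus 1-hour gap → hour 20); so surface grinding must finish by hour 20 and therefore start by hour 13.
Coating feeds into final packaging (must start by hour 21, minus 1-hour gap → hour 20); so coating must finish by hour 20 and therefore start by hour 12.
For heat treatment: surface grinding (must start by hour 13); coating (must start by hour 12, minus 3-hour gap → hour 9). The most restrictive is hour 9; with a 7-hour duration, heat treatment must start by hour 2.

2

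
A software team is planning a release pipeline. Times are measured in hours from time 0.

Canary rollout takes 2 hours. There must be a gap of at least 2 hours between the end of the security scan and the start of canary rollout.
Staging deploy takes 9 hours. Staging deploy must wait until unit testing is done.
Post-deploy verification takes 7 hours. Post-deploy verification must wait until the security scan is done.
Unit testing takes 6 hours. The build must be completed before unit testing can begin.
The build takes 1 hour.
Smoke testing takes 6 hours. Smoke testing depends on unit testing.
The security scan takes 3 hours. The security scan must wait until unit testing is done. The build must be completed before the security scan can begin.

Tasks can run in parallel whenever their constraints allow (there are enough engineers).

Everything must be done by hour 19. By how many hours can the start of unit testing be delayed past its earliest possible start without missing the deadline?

The build has no prerequisites, so it starts at hour 0 and finishes at hour 1.
Unit testing waits on the build (finishes hour 1), so it starts at hour 1 and finishes at 1 + 6 = hour 7.

Working backward from the deadline:
Canary rollout has no dependents, so it just needs to finish by hour 19. Starting by 19 − 2 = hour 17 achieves that.
Nothing follows post-deploy verification; the deadline of hour 19 is its only limit. It must start by 19 − 7 = hour 12.
The security scan must finish in time for canary rollout (must start by hour 17, minus 2-hour gap → hour 15); post-deploy verification (must start by hour 12). The tightest is hour 12, so the security scan must start by 12 − 3 = hour 9.
To finish by hour 19, staging deploy (duration 9) must start no later than hour 10.
To finish by hour 19, smoke testing (duration 6) must start no later than hour 13.
Unit testing has several dependents: the security scan (must start by hour 9); staging deploy (must start by hour 10); smoke testing (must start by hour 13). The earliest of those limits is hour 9, so unit testing must start by 9 − 6 = hour 3.
So unit testing can start as early as hour 1 and as late as hour 3, giving 3 − 1 = 2 hours of slack.

2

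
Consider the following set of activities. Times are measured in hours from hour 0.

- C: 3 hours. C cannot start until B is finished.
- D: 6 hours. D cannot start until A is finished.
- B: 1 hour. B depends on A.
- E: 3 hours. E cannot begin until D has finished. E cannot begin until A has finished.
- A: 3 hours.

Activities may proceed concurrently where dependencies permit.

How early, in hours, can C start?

A can start immediately at hour 0; it finishes at hour 3.
B waits on A (finishes hour 3), so it starts at hour 3 and finishes at 3 + 1 = hour 4.
C waits on B (finishes hour 4), so the earliest it can start is hour 4.

4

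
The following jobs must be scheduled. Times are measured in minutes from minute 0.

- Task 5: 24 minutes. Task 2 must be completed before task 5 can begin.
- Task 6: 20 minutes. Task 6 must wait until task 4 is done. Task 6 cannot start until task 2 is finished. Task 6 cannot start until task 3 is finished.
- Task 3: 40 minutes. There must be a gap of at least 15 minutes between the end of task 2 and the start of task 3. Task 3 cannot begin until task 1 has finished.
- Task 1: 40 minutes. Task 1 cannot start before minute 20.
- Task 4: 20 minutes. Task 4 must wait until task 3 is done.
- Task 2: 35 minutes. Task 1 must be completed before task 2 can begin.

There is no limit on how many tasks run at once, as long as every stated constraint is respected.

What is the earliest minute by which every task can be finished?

190

Task 1 waits on its own release at minute 20, so it starts at minute 20 and finishes at 20 + 40 = minute 60.
After task 1 (finishes minute 60), task 2 can start at minute 60 and finishes at minute 95.
After task 2 (finishes minute 95), task 5 can start at minute 95 and finishes at minute 119.
Task 3 needs all of task 2 (finishes minute 95, plus 15-minute gap → minute 110); task 1 (finishes minute 60). That puts its earliest start at minute 110; it finishes at 110 + 40 = minute 150.
Task 4 waits on task 3 (finishes minute 150), so it starts at minute 150 and finishes at 150 + 20 = minute 170.
For task 6: task 4 (finishes minute 170); task 2 (finishes minute 95); task 3 (finishes minute 150). Taking the maximum gives a start of minute 170, and it finishes at 170 + 20 = minute 190.
All tasks are finished once the last one completes. Finish times: Task 1 at 60, Task 2 at 95, Task 3 at 150, Task 4 at 170, Task 5 at 119, Task 6 at 190. The latest is minute 190.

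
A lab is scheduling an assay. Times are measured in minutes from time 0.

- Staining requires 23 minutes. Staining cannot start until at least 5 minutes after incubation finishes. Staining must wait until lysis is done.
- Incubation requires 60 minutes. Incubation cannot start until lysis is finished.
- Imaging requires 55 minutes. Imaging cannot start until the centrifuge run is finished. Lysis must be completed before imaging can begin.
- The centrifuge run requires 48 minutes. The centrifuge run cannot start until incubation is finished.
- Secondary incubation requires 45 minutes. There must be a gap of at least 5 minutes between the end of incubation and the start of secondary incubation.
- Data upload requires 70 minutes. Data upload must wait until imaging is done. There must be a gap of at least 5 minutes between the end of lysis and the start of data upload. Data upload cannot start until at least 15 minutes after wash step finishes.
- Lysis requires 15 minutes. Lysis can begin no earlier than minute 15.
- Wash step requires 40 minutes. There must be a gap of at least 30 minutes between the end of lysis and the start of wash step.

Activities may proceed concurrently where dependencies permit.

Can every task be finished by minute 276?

After its own release at minute 15, lysis can start at minute 15 and finishes at minute 30.
After lysis (finishes minute 30, plus 30-minute gap → minute 60), wash step can start at minute 60 and finishes at minute 100.
Incubation waits on lysis (finishes minute 30), so it starts at minute 30 and finishes at 30 + 60 = minute 90.
After incubation (finishes minute 90, plus 5-minute gap → minute 95), secondary incubation can start at minute 95 and finishes at minute 140.
For staining: incubation (finishes minute 90, plus 5-minute gap → minute 95); lysis (finishes minute 30). Taking the maximum gives a start of minute 95, and it finishes at 95 + 23 = minute 118.
The centrifuge run cannot begin until incubation (finishes minute 90). It runs from minute 90 to 90 + 48 = minute 138.
Imaging cannot start until the centrifuge run (finishes minute 138); lysis (finishes minute 30). The controlling bound is minute 138, so imaging finishes at 138 + 55 = minute 193.
Data upload cannot start until imaging (finishes minute 193); lysis (finishes minute 30, plus 5-minute gap → minute 35); wash step (finishes minute 100, plus 15-minute gap → minute 115). The controlling bound is minute 193, so data upload finishes at 193 + 70 = minute 263.
Every task is finished by minute 263, which is no later than the deadline of 276, so the schedule is feasible.

Yes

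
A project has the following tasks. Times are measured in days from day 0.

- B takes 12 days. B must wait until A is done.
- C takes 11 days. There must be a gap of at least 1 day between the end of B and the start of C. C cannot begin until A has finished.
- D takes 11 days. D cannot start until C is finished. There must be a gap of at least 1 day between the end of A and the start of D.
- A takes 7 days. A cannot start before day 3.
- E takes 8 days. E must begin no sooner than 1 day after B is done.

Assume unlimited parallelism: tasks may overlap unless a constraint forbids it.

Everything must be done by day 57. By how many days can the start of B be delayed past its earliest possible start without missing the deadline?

12

A waits on its own release at day 3, so it starts at day 3 and finishes at 3 + 7 = day 10.
B waits on A (finishes day 10), so it starts at day 10 and finishes at 10 + 12 = day 22.

Working backward from the deadline:
Nothing follows D; the deadline of day 57 is its only limit. It must start by 57 − 11 = day 46.
C feeds into D (must start by day 46); so C must finish by day 46 and therefore start by day 35.
E has no dependents, so it just needs to finish by day 57. Starting by 57 − 8 = day 49 achieves that.
B has several dependents: C (must start by day 35, minus 1-day gap → day 34); E (must start by day 49, minus 1-day gap → day 48). The earliest of those limits is day 34, so B must start by 34 − 12 = day 22.
So B can start as early as day 10 and as late as day 22, giving 22 − 10 = 12 days of slack.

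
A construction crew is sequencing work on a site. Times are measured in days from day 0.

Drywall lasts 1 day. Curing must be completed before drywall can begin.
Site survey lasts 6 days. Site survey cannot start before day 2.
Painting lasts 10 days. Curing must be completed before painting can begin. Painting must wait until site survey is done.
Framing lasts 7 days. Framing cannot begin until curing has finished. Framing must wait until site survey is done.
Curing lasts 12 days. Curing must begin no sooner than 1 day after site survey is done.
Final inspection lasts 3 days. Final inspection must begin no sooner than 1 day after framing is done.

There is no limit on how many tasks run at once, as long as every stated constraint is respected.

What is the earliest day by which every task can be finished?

32

After its own release at day 2, site survey can start at day 2 and finishes at day 8.
Curing cannot begin until site survey (finishes day 8, plus 1-day gap → day 9). It runs from day 9 to 9 + 12 = day 21.
For painting: curing (finishes day 21); site survey (finishes day 8). Taking the maximum gives a start of day 21, and it finishes at 21 + 10 = day 31.
After curing (finishes day 21), drywall can start at day 21 and finishes at day 22.
Framing has to wait for curing (finishes day 21); site survey (finishes day 8). The latest of these is day 21, so framing runs day 21 to 21 + 7 = day 28.
Final inspection waits on framing (finishes day 28, plus 1-day gap → day 29), so it starts at day 29 and finishes at 29 + 3 = day 32.
All tasks are finished once the last one completes. Finish times: Site survey at 8, Curing at 21, Framing at 28, Drywall at 22, Painting at 31, Final inspection at 32. The latest is day 32.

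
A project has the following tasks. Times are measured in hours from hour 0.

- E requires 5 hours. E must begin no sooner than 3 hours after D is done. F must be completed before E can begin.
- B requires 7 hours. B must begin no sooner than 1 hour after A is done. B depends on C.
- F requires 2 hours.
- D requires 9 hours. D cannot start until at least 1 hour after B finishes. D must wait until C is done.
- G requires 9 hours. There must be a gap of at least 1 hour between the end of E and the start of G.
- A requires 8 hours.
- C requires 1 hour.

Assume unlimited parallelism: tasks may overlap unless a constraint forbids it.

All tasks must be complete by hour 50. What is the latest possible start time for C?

G must finish by hour 50; it takes 9 hours, so it must start by 50 − 9 = hour 41.
E has to be done before G (must start by hour 41, minus 1-hour gap → hour 40). That means finishing by hour 40, i.e. starting by 40 − 5 = hour 35.
D has to be done before E (must start by hour 35, minus 3-hour gap → hour 32). That means finishing by hour 32, i.e. starting by 32 − 9 = hour 23.
B has to be done before D (must start by hour 23, minus 1-hour gap → hour 22). That means finishing by hour 22, i.e. starting by 22 − 7 = hour 15.
C must finish in time for B (must start by hour 15); D (must start by hour 23). The tightest is hour 15, so C must start by 15 − 1 = hour 14.

14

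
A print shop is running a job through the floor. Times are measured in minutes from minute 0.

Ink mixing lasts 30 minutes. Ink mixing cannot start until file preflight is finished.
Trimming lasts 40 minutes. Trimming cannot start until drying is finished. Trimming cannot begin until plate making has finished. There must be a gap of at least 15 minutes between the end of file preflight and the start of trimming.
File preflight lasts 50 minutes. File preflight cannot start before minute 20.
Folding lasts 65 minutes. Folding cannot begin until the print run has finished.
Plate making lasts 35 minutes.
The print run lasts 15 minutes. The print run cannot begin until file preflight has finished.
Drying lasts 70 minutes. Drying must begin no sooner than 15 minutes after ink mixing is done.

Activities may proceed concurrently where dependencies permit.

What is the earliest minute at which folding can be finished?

After its own release at minute 20, file preflight can start at minute 20 and finishes at minute 70.
The print run waits on file preflight (finishes minute 70), so it starts at minute 70 and finishes at 70 + 15 = minute 85.
Folding waits on the print run (finishes minute 85), so it starts at minute 85 and finishes at 85 + 65 = minute 150.

150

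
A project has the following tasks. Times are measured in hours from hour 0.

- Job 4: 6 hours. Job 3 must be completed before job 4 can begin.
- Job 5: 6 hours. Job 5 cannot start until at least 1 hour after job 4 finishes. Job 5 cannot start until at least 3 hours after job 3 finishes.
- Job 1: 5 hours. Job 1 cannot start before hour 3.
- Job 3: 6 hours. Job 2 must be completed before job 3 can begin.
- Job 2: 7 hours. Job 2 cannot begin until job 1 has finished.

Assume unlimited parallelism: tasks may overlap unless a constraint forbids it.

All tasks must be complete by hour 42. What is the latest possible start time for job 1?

11

To finish by hour 42, job 5 (duration 6) must start no later than hour 36.
Job 4 must finish before job 5 (must start by hour 36, minus 1-hour gap → hour 35). With a 6-hour duration, job 4 must start by 35 − 6 = hour 29.
Job 3 feeds job 4 (must start by hour 29); job 5 (must start by hour 36, minus 3-hour gap → hour 33). Taking the minimum, job 3 must finish by hour 29 and start by 29 − 6 = hour 23.
Job 2 must finish before job 3 (must start by hour 23). With a 7-hour duration, job 2 must start by 23 − 7 = hour 16.
Since job 2 (must start by hour 16) depends on it, job 1 must finish by hour 16. Backing off its 5-hour duration gives a latest start of hour 11.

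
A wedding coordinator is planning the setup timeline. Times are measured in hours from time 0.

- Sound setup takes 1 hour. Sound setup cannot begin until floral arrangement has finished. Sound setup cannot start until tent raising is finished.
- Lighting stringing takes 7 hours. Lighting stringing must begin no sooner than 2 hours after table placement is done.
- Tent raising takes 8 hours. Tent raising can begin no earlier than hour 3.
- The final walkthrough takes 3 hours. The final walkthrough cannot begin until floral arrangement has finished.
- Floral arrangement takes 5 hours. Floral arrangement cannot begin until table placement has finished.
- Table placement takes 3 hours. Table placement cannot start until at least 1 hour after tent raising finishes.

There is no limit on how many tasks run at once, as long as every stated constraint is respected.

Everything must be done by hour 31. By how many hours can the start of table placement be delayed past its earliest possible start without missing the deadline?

Tent raising cannot begin until its own release at hour 3. It runs from hour 3 to 3 + 8 = hour 11.
After tent raising (finishes hour 11, plus 1-hour gap → hour 12), table placement can start at hour 12 and finishes at hour 15.

Working backward from the deadline:
Nothing follows sound setup; the deadline of hour 31 is its only limit. It must start by 31 − 1 = hour 30.
The final walkthrough must finish by hour 31; it takes 3 hours, so it must start by 31 − 3 = hour 28.
Floral arrangement must finish in time for sound setup (must start by hour 30); the final walkthrough (must start by hour 28). The tightest is hour 28, so floral arrangement must start by 28 − 5 = hour 23.
Lighting stringing has no dependents, so it just needs to finish by hour 31. Starting by 31 − 7 = hour 24 achieves that.
Table placement has several dependents: floral arrangement (must start by hour 23); lighting stringing (must start by hour 24, minus 2-hour gap → hour 22). The earliest of those limits is hour 22, so table placement must start by 22 − 3 = hour 19.
So table placement can start as early as hour 12 and as late as hour 19, giving 19 − 12 = 7 hours of slack.

7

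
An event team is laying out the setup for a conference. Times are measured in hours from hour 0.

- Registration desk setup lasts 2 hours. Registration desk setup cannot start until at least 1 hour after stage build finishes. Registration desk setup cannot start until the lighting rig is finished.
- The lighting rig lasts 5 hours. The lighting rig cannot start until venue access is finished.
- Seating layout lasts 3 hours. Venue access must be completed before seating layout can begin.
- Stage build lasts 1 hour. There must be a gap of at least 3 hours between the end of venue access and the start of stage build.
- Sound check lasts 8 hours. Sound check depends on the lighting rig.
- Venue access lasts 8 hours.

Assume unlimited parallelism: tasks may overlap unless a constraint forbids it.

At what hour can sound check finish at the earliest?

21

Venue access can start immediately at hour 0; it finishes at hour 8.
The lighting rig waits on venue access (finishes hour 8), so it starts at hour 8 and finishes at 8 + 5 = hour 13.
Sound check cannot begin until the lighting rig (finishes hour 13). It runs from hour 13 to 13 + 8 = hour 21.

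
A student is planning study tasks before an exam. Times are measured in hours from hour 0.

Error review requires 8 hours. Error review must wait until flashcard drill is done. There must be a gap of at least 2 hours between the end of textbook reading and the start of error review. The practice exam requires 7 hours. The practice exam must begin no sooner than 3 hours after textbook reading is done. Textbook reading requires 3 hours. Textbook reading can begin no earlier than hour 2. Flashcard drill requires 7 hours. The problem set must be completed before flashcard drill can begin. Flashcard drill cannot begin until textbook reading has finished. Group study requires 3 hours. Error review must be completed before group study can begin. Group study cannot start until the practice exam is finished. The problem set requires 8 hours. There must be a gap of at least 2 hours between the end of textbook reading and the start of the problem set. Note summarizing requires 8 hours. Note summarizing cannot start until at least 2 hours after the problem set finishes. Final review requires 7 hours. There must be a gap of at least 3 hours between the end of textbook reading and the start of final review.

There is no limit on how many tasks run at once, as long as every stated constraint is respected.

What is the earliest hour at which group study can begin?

After its own release at hour 2, textbook reading can start at hour 2 and finishes at hour 5.
The practice exam waits on textbook reading (finishes hour 5, plus 3-hour gap → hour 8), so it starts at hour 8 and finishes at 8 + 7 = hour 15.
The problem set waits on textbook reading (finishes hour 5, plus 2-hour gap → hour 7), so it starts at hour 7 and finishes at 7 + 8 = hour 15.
Flashcard drill has to wait for the problem set (finishes hour 15); textbook reading (finishes hour 5). The latest of these is hour 15, so flashcard drill runs hour 15 to 15 + 7 = hour 22.
For error review: flashcard drill (finishes hour 22); textbook reading (finishes hour 5, plus 2-hour gap → hour 7). Taking the maximum gives a start of hour 22, and it finishes at 22 + 8 = hour 30.
Group study waits on error review (finishes hour 30); the practice exam (finishes hour 15). The latest of these is hour 30, which is the earliest group study can start.

30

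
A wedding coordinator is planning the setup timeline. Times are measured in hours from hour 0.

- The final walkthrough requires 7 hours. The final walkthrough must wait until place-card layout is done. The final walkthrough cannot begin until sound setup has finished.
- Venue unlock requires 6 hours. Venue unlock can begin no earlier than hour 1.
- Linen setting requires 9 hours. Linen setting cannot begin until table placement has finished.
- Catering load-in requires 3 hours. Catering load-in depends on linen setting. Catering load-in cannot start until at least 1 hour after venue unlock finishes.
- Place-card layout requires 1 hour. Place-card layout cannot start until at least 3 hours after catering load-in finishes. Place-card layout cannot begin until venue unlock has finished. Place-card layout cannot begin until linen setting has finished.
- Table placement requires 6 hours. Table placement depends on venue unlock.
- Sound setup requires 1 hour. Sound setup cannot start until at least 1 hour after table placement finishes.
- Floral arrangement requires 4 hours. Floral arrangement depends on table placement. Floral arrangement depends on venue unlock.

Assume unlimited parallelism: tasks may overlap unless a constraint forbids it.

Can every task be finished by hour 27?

No

After its own release at hour 1, venue unlock can start at hour 1 and finishes at hour 7.
Table placement cannot begin until venue unlock (finishes hour 7). It runs from hour 7 to 7 + 6 = hour 13.
Sound setup cannot begin until table placement (finishes hour 13, plus 1-hour gap → hour 14). It runs from hour 14 to 14 + 1 = hour 15.
For floral arrangement: table placement (finishes hour 13); venue unlock (finishes hour 7). Taking the maximum gives a start of hour 13, and it finishes at 13 + 4 = hour 17.
Linen setting cannot begin until table placement (finishes hour 13). It runs from hour 13 to 13 + 9 = hour 22.
Catering load-in has to wait for linen setting (finishes hour 22); venue unlock (finishes hour 7, plus 1-hour gap → hour 8). The latest of these is hour 22, so catering load-in runs hour 22 to 22 + 3 = hour 25.
For place-card layout: catering load-in (finishes hour 25, plus 3-hour gap → hour 28); venue unlock (finishes hour 7); linen setting (finishes hour 22). Taking the maximum gives a start of hour 28, and it finishes at 28 + 1 = hour 29.
The final walkthrough cannot start until place-card layout (finishes hour 29); sound setup (finishes hour 15). The controlling bound is hour 29, so the final walkthrough finishes at 29 + 7 = hour 36.
The earliest everything can be done is hour 36, which is after the deadline of 27, so it is not possible.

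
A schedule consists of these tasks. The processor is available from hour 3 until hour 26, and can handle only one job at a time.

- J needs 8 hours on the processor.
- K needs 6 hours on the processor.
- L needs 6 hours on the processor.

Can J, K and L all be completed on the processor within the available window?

The processor window is 26 − 3 = 23 hours.
Running back to back, the jobs need 8 + 6 + 6 = 20 hours on the processor.
Since 20 ≤ 23, they fit within the window.

Yes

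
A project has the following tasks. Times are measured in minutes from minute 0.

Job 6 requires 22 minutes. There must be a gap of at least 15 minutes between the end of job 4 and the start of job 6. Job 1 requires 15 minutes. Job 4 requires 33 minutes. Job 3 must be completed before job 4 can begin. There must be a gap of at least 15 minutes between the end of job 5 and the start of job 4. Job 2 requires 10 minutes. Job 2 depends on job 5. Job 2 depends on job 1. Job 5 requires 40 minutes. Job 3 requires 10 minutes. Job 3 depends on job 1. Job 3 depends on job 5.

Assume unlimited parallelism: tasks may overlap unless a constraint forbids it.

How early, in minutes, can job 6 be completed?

125

Job 5 can start immediately at minute 0; it finishes at minute 40.
Job 1 can start immediately at minute 0; it finishes at minute 15.
Job 3 has to wait for job 1 (finishes minute 15); job 5 (finishes minute 40). The latest of these is minute 40, so job 3 runs minute 40 to 40 + 10 = minute 50.
For job 4: job 3 (finishes minute 50); job 5 (finishes minute 40, plus 15-minute gap → minute 55). Taking the maximum gives a start of minute 55, and it finishes at 55 + 33 = minute 88.
Job 6 waits on job 4 (finishes minute 88, plus 15-minute gap → minute 103), so it starts at minute 103 and finishes at 103 + 22 = minute 125.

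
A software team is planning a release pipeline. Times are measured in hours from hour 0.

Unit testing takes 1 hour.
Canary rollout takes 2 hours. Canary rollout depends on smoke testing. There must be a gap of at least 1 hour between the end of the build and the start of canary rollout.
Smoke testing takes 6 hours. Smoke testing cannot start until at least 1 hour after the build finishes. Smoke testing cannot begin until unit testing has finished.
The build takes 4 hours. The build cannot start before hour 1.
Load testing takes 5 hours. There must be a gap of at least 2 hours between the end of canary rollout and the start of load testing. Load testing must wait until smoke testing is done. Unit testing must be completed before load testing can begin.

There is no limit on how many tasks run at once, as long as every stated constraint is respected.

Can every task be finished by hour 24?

Nothing blocks unit testing, so it runs from hour 0 to hour 1.
The build waits on its own release at hour 1, so it starts at hour 1 and finishes at 1 + 4 = hour 5.
Smoke testing needs all of the build (finishes hour 5, plus 1-hour gap → hour 6); unit testing (finishes hour 1). That puts its earliest start at hour 6; it finishes at 6 + 6 = hour 12.
Canary rollout cannot start until smoke testing (finishes hour 12); the build (finishes hour 5, plus 1-hour gap → hour 6). The controlling bound is hour 12, so canary rollout finishes at 12 + 2 = hour 14.
Load testing has to wait for canary rollout (finishes hour 14, plus 2-hour gap → hour 16); smoke testing (finishes hour 12); unit testing (finishes hour 1). The latest of these is hour 16, so load testing runs hour 16 to 16 + 5 = hour 21.
Every task is finished by hour 21, which is no later than the deadline of 24, so the schedule is feasible.

Yes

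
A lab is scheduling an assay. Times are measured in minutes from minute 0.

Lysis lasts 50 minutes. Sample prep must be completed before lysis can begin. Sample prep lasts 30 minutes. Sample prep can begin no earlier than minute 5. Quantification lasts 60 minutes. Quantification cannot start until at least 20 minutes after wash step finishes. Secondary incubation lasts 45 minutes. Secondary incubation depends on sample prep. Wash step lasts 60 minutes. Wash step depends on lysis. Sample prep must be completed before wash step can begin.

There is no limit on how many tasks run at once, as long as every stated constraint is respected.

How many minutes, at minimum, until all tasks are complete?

After its own release at minute 5, sample prep can start at minute 5 and finishes at minute 35.
Secondary incubation cannot begin until sample prep (finishes minute 35). It runs from minute 35 to 35 + 45 = minute 80.
After sample prep (finishes minute 35), lysis can start at minute 35 and finishes at minute 85.
Wash step has to wait for lysis (finishes minute 85); sample prep (finishes minute 35). The latest of these is minute 85, so wash step runs minute 85 to 85 + 60 = minute 145.
Quantification waits on wash step (finishes minute 145, plus 20-minute gap → minute 165), so it starts at minute 165 and finishes at 165 + 60 = minute 225.
All tasks are finished once the last one completes. Finish times: Sample prep at 35, Lysis at 85, Wash step at 145, Secondary incubation at 80, Quantification at 225. The latest is minute 225.

225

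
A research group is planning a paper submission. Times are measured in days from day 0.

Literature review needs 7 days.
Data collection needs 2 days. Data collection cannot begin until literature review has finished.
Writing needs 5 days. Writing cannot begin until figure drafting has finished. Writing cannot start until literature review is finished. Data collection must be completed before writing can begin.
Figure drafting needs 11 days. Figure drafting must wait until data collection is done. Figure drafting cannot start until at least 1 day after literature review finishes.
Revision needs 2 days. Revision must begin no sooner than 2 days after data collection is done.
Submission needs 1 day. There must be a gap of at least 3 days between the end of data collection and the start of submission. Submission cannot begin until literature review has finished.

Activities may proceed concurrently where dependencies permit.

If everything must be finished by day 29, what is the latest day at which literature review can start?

To finish by day 29, writing (duration 5) must start no later than day 24.
Figure drafting must finish before writing (must start by day 24). With an 11-day duration, figure drafting must start by 24 − 11 = day 13.
Revision has no dependents, so it just needs to finish by day 29. Starting by 29 − 2 = day 27 achieves that.
Submission must finish by day 29; it takes 1 day, so it must start by 29 − 1 = day 28.
Data collection has several dependents: figure drafting (must start by day 13); writing (must start by day 24); revision (must start by day 27, minus 2-day gap → day 25); submission (must start by day 28, minus 3-day gap → day 25). The earliest of those limits is day 13, so data collection must start by 13 − 2 = day 11.
For literature review: data collection (must start by day 11); figure drafting (must start by day 13, minus 1-day gap → day 12); writing (must start by day 24); submission (must start by day 28). The most restrictive is day 11; with a 7-day duration, literature review must start by day 4.

4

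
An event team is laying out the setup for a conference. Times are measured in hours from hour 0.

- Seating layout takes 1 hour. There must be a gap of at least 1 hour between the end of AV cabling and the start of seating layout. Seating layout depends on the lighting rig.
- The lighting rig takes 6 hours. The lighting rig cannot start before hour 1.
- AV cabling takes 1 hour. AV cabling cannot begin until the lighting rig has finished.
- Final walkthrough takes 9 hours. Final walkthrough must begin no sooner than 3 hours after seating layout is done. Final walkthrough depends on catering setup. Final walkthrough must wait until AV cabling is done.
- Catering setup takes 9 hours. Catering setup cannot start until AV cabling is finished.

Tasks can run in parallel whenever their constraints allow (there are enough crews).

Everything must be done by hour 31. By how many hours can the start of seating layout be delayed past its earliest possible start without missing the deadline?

The lighting rig cannot begin until its own release at hour 1. It runs from hour 1 to 1 + 6 = hour 7.
AV cabling waits on the lighting rig (finishes hour 7), so it starts at hour 7 and finishes at 7 + 1 = hour 8.
Seating layout needs all of AV cabling (finishes hour 8, plus 1-hour gap → hour 9); the lighting rig (finishes hour 7). That puts its earliest start at hour 9; it finishes at 9 + 1 = hour 10.

Working backward from the deadline:
To finish by hour 31, final walkthrough (duration 9) must start no later than hour 22.
Seating layout must finish before final walkthrough (must start by hour 22, minus 3-hour gap → hour 19). With a 1-hour duration, seating layout must start by 19 − 1 = hour 18.
So seating layout can start as early as hour 9 and as late as hour 18, giving 18 − 9 = 9 hours of slack.

9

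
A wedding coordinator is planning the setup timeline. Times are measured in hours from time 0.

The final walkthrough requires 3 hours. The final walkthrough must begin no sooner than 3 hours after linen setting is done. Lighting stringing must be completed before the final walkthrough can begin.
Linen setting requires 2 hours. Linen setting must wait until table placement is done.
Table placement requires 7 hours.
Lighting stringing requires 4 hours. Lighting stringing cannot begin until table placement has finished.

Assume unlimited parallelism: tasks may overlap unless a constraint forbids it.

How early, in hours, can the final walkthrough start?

Table placement can start immediately at hour 0; it finishes at hour 7.
Lighting stringing cannot begin until table placement (finishes hour 7). It runs from hour 7 to 7 + 4 = hour 11.
Linen setting cannot begin until table placement (finishes hour 7). It runs from hour 7 to 7 + 2 = hour 9.
The final walkthrough waits on linen setting (finishes hour 9, plus 3-hour gap → hour 12); lighting stringing (finishes hour 11). The latest of these is hour 12, which is the earliest the final walkthrough can start.

12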